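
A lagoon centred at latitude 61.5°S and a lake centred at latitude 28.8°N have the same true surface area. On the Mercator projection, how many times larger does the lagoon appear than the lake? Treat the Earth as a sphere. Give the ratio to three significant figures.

3.37

Mercator is conformal with k = sec φ, so areal scale = k² = sec²φ.
At 61.5°: sec²(61.5°) = 1/0.4772² = 4.392.
At 28.8°: sec²(28.8°) = 1/0.8763² = 1.302.
Ratio = 4.392/1.302 = cos²(28.8°)/cos²(61.5°) ≈ 3.37.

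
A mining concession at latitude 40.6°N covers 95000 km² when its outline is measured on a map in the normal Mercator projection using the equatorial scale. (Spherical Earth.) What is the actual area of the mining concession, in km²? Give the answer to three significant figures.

The Mercator projection is conformal; its linear scale factor is the same in every direction and equals sec φ = 1/cos φ.
Areal scale = k² = sec²φ = 1/cos²(40.6°) = 1/0.7593² = 1.735.
True area = apparent / (areal scale) = 95000 / 1.735 ≈ 54800 km².

54800 km²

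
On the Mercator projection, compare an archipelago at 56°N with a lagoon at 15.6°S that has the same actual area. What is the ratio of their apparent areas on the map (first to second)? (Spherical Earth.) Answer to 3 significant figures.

On Mercator, area is exaggerated by sec²φ = 1/cos²φ.
At 56°: sec²(56°) = 1/0.5592² = 3.198.
At 15.6°: sec²(15.6°) = 1/0.9632² = 1.078.
Ratio = 3.198/1.078 = cos²(15.6°)/cos²(56°) ≈ 2.97.

2.97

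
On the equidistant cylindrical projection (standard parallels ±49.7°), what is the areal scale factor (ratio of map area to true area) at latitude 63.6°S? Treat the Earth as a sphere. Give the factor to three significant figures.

1.45

The equidistant cylindrical projection with φ₀ = 49.7° has h = 1 (meridians true) and k = cos φ₀ / cos φ along parallels.
Areal scale = h·k = 1 × cos φ₀ / cos φ; at 63.6°, h = 1.000, k = 1.455, so h·k = 1.455.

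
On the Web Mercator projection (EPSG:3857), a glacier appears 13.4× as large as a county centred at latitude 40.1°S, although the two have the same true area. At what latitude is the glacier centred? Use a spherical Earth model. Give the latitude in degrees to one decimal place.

On Mercator, (apparent₁)/(apparent₂) = sec²φ₁ / sec²φ₂ when true areas are equal.
cos²φ₂ / cos²φ₁ = 13.4  ⇒  cos φ₁ = cos 40.1° / √13.4 = 0.7649/3.661 = 0.2090.
φ₁ = arccos(0.2090) ≈ 77.9°.

77.9°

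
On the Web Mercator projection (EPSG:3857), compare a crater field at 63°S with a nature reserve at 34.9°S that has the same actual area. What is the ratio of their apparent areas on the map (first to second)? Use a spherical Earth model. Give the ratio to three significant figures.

3.26

Mercator areal scale is sec²φ.
At 63°: sec²(63°) = 1/0.4540² = 4.852.
At 34.9°: sec²(34.9°) = 1/0.8202² = 1.487.
Ratio = 4.852/1.487 = cos²(34.9°)/cos²(63°) ≈ 3.26.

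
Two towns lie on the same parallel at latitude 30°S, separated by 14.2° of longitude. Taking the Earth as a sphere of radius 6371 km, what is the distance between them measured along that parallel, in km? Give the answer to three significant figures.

1370 km

Arc length along a parallel = R cos φ · Δλ (with Δλ in radians).
= 6371 × cos 30° × (14.2° × π/180) = 6371 × 0.8660 × 0.2478 ≈ 1370 km.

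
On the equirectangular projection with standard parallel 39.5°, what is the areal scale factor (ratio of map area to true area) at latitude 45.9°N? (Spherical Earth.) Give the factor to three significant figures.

In the equirectangular projection with standard parallel φ₀ = 39.5° (x = Rλ cos φ₀, y = Rφ), meridians are true-scale (h = 1) and the parallel scale is k = cos φ₀ / cos φ.
Areal scale = h·k = 1 × cos φ₀ / cos φ; at 45.9°, h = 1.000, k = 1.109, so h·k = 1.109.

1.11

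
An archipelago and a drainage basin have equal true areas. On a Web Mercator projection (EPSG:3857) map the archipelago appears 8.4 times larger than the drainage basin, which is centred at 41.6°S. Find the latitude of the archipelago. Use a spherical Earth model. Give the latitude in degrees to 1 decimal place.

For equal true areas on Mercator, apparent areas scale as sec²φ, so the ratio is cos²φ₂ / cos²φ₁.
cos²φ₂ / cos²φ₁ = 8.4  ⇒  cos φ₁ = cos 41.6° / √8.4 = 0.7478/2.898 = 0.2580.
φ₁ = arccos(0.2580) ≈ 75.0°.

75.0°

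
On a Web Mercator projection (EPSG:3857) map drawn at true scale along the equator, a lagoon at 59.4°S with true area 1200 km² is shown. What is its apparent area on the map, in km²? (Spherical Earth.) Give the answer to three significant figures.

4630 km²

For Mercator, h = k = sec φ (a conformal cylindrical projection has a single point scale, 1/cos φ).
Areal scale = k² = sec²φ = 1/cos²(59.4°) = 1/0.5090² = 3.859.
Apparent area = 1200 × 3.859 ≈ 4630 km².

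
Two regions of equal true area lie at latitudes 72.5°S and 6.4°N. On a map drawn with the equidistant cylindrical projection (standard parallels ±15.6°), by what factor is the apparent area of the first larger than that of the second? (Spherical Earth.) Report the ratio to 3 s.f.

3.30

The equidistant cylindrical projection with φ₀ = 15.6° has h = 1 (meridians true) and k = cos φ₀ / cos φ along parallels.
Areal scale at 72.5°: h·k = 1.000 × 3.203 = 3.203.
Areal scale at 6.4°: h·k = 1.000 × 0.9692 = 0.9692.
Ratio = 3.203/0.9692 ≈ 3.30.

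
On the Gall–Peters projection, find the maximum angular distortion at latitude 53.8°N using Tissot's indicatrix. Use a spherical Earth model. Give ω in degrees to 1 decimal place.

Gall–Peters is a cylindrical equal-area projection with standard parallels at ±45°. For cylindrical equal-area with standard parallel φ₀, h = cos φ / cos φ₀ and k = cos φ₀ / cos φ, so h·k = 1.
At 53.8°: h = 0.8352, k = 1.197; principal scales a = 1.197, b = 0.8352.
sin(ω/2) = (a − b)/(a + b) = 0.3620/2.032 = 0.1781, so ω = 2 arcsin(0.1781) ≈ 20.5°.

20.5°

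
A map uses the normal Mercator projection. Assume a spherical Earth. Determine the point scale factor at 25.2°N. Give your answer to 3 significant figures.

Mercator is conformal, so the point scale is isotropic: h = k = sec φ = 1/cos φ.
k = 1/cos 25.2° = 1/0.9048 = 1.105.

1.11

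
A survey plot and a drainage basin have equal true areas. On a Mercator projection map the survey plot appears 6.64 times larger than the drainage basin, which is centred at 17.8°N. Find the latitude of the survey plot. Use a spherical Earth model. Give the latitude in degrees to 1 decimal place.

Mercator areal scale is sec²φ, so apparent-area ratio = sec²φ₁ / sec²φ₂ = cos²φ₂ / cos²φ₁.
cos²φ₂ / cos²φ₁ = 6.64  ⇒  cos φ₁ = cos 17.8° / √6.64 = 0.9521/2.577 = 0.3695.
φ₁ = arccos(0.3695) ≈ 68.3°.

68.3°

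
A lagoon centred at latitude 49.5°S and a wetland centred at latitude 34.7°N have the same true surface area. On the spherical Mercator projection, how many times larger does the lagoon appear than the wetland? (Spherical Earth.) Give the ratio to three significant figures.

Mercator is conformal with k = sec φ, so areal scale = k² = sec²φ.
At 49.5°: sec²(49.5°) = 1/0.6494² = 2.371.
At 34.7°: sec²(34.7°) = 1/0.8221² = 1.479.
Ratio = 2.371/1.479 = cos²(34.7°)/cos²(49.5°) ≈ 1.60.

1.60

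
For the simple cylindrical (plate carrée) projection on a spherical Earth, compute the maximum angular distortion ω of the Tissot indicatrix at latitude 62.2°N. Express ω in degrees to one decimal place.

In the plate carrée (x = Rλ, y = Rφ), meridians are true-scale (h = 1) and parallels are stretched by k = sec φ.
At 62.2°: h = 1.000, k = 2.144; principal scales a = 2.144, b = 1.000.
sin(ω/2) = (a − b)/(a + b) = 1.144/3.144 = 0.3639, so ω = 2 arcsin(0.3639) ≈ 42.7°.

42.7°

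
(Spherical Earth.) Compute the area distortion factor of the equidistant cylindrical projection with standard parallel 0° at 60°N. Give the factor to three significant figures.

In the plate carrée (x = Rλ, y = Rφ), meridians are true-scale (h = 1) and parallels are stretched by k = sec φ.
Areal scale = h·k = 1 × sec φ; at 60°, h = 1.000, k = 2.000, so h·k = 2.000.

2.00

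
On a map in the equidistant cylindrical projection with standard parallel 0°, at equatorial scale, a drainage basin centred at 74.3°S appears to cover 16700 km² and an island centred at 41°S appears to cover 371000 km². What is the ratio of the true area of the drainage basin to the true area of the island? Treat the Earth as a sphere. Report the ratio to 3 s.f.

Plate carrée has h = 1 and k = sec φ, giving areal scale sec φ; true area = (apparent area) · cos φ.
True area of drainage basin: 16700 × cos(74.3°) = 16700 × 0.2706 = 4519 km².
True area of island: 371000 × cos(41°) = 371000 × 0.7547 = 280000 km².
Ratio = 4519 / 280000 ≈ 0.0161.

0.0161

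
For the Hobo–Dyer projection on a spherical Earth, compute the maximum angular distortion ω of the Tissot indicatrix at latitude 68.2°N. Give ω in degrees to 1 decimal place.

79.7°

The Hobo–Dyer projection is cylindrical equal-area with φ₀ = 37.5°. For cylindrical equal-area with standard parallel φ₀, h = cos φ / cos φ₀ and k = cos φ₀ / cos φ, so h·k = 1.
At 68.2°: h = 0.4681, k = 2.136; principal scales a = 2.136, b = 0.4681.
sin(ω/2) = (a − b)/(a + b) = 1.668/2.604 = 0.6405, so ω = 2 arcsin(0.6405) ≈ 79.7°.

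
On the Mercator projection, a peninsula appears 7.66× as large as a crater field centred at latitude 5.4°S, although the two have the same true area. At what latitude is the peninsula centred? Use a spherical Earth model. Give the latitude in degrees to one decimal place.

68.9°

For equal true areas on Mercator, apparent areas scale as sec²φ, so the ratio is cos²φ₂ / cos²φ₁.
cos²φ₂ / cos²φ₁ = 7.66  ⇒  cos φ₁ = cos 5.4° / √7.66 = 0.9956/2.768 = 0.3597.
φ₁ = arccos(0.3597) ≈ 68.9°.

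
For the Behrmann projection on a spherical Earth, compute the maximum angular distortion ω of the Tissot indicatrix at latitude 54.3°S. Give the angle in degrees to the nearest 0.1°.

44.1°

Behrmann is a cylindrical equal-area projection with standard parallels at ±30°. For cylindrical equal-area with standard parallel φ₀, h = cos φ / cos φ₀ and k = cos φ₀ / cos φ, so h·k = 1.
At 54.3°: h = 0.6738, k = 1.484; principal scales a = 1.484, b = 0.6738.
sin(ω/2) = (a − b)/(a + b) = 0.8103/2.158 = 0.3755, so ω = 2 arcsin(0.3755) ≈ 44.1°.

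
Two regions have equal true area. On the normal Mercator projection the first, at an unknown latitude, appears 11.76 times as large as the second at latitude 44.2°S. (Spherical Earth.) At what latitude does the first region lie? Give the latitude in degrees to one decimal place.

For equal true areas on Mercator, apparent areas scale as sec²φ, so the ratio is cos²φ₂ / cos²φ₁.
cos²φ₂ / cos²φ₁ = 11.76  ⇒  cos φ₁ = cos 44.2° / √11.76 = 0.7169/3.429 = 0.2091.
φ₁ = arccos(0.2091) ≈ 77.9°.

77.9°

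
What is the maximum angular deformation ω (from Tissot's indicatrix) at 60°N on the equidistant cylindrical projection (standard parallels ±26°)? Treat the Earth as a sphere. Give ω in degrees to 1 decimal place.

The equidistant cylindrical projection with φ₀ = 26° has h = 1 (meridians true) and k = cos φ₀ / cos φ along parallels.
At 60°: h = 1.000, k = 1.798; principal scales a = 1.798, b = 1.000.
sin(ω/2) = (a − b)/(a + b) = 0.7976/2.798 = 0.2851, so ω = 2 arcsin(0.2851) ≈ 33.1°.

33.1°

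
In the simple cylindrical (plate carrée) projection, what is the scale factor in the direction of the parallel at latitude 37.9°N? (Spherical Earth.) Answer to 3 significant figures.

Plate carrée maps x = Rλ, y = Rφ. The meridian scale is h = 1 and the parallel scale is k = 1/cos φ = sec φ.
k = 1/cos 37.9° = 1/0.7891 = 1.267.

1.27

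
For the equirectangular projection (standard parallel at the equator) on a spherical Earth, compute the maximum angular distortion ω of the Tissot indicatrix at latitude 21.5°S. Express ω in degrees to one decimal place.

4.1°

In the plate carrée (x = Rλ, y = Rφ), meridians are true-scale (h = 1) and parallels are stretched by k = sec φ.
At 21.5°: h = 1.000, k = 1.075; principal scales a = 1.075, b = 1.000.
sin(ω/2) = (a − b)/(a + b) = 0.07479/2.075 = 0.03605, so ω = 2 arcsin(0.03605) ≈ 4.1°.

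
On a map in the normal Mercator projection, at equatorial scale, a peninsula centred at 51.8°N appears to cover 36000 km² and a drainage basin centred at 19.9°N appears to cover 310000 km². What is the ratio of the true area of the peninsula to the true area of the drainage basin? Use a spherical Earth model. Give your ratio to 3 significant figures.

Mercator's areal exaggeration is sec²φ; hence true area = (apparent area) · cos²φ.
True area of peninsula: 36000 × cos²(51.8°) = 36000 × 0.3824 = 13770 km².
True area of drainage basin: 310000 × cos²(19.9°) = 310000 × 0.8841 = 274100 km².
Ratio = 13770 / 274100 ≈ 0.0502.

0.0502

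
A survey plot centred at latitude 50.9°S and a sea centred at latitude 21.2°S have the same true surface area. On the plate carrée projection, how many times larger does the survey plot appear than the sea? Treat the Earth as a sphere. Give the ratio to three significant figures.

1.48

In the plate carrée (x = Rλ, y = Rφ), meridians are true-scale (h = 1) and parallels are stretched by k = sec φ.
Areal scale at 50.9°: h·k = 1.000 × 1.586 = 1.586.
Areal scale at 21.2°: h·k = 1.000 × 1.073 = 1.073.
Ratio = 1.586/1.073 ≈ 1.48.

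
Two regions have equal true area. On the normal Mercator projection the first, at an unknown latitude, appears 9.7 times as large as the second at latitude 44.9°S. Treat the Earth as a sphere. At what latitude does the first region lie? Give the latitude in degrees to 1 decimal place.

Mercator areal scale is sec²φ, so apparent-area ratio = sec²φ₁ / sec²φ₂ = cos²φ₂ / cos²φ₁.
cos²φ₂ / cos²φ₁ = 9.7  ⇒  cos φ₁ = cos 44.9° / √9.7 = 0.7083/3.114 = 0.2274.
φ₁ = arccos(0.2274) ≈ 76.9°.

76.9°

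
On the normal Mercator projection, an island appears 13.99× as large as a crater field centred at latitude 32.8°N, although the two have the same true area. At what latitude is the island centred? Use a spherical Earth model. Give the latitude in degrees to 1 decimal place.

Mercator areal scale is sec²φ, so apparent-area ratio = sec²φ₁ / sec²φ₂ = cos²φ₂ / cos²φ₁.
cos²φ₂ / cos²φ₁ = 13.99  ⇒  cos φ₁ = cos 32.8° / √13.99 = 0.8406/3.740 = 0.2247.
φ₁ = arccos(0.2247) ≈ 77.0°.

77.0°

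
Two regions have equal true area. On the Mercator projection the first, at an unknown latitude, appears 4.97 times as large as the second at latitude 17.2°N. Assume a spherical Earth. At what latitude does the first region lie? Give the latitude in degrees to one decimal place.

Mercator areal scale is sec²φ, so apparent-area ratio = sec²φ₁ / sec²φ₂ = cos²φ₂ / cos²φ₁.
cos²φ₂ / cos²φ₁ = 4.97  ⇒  cos φ₁ = cos 17.2° / √4.97 = 0.9553/2.229 = 0.4285.
φ₁ = arccos(0.4285) ≈ 64.6°.

64.6°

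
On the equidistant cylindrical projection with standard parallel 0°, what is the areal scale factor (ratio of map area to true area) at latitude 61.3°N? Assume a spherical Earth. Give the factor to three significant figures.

Plate carrée maps x = Rλ, y = Rφ. The meridian scale is h = 1 and the parallel scale is k = 1/cos φ = sec φ.
Areal scale = h·k = 1 × sec φ; at 61.3°, h = 1.000, k = 2.082, so h·k = 2.082.

2.08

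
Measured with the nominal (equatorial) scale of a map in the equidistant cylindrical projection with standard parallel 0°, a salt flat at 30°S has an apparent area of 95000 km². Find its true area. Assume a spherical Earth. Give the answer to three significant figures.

In the plate carrée (x = Rλ, y = Rφ), meridians are true-scale (h = 1) and parallels are stretched by k = sec φ.
Areal scale = h·k = 1 × sec φ; at 30°, h = 1.000, k = 1.155, so h·k = 1.155.
True area = apparent / (areal scale) = 95000 / 1.155 ≈ 82300 km².

82300 km²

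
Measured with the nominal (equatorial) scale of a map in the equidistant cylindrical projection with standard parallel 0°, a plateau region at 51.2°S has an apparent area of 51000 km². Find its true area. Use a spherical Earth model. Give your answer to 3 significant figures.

32000 km²

For the equirectangular projection with φ₀ = 0 (plate carrée), h = 1 along meridians and k = sec φ along parallels.
Areal scale = h·k = 1 × sec φ; at 51.2°, h = 1.000, k = 1.596, so h·k = 1.596.
True area = apparent / (areal scale) = 51000 / 1.596 ≈ 32000 km².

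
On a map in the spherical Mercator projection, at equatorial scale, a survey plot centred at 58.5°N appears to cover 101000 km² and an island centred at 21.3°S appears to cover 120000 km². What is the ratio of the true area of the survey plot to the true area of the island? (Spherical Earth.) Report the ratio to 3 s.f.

Mercator's areal exaggeration is sec²φ; hence true area = (apparent area) · cos²φ.
True area of survey plot: 101000 × cos²(58.5°) = 101000 × 0.2730 = 27570 km².
True area of island: 120000 × cos²(21.3°) = 120000 × 0.8680 = 104200 km².
Ratio = 27570 / 104200 ≈ 0.265.

0.265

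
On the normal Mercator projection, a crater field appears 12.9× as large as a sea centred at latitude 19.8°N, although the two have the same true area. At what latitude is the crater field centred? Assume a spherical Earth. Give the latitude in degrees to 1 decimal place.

Mercator areal scale is sec²φ, so apparent-area ratio = sec²φ₁ / sec²φ₂ = cos²φ₂ / cos²φ₁.
cos²φ₂ / cos²φ₁ = 12.9  ⇒  cos φ₁ = cos 19.8° / √12.9 = 0.9409/3.592 = 0.2620.
φ₁ = arccos(0.2620) ≈ 74.8°.

74.8°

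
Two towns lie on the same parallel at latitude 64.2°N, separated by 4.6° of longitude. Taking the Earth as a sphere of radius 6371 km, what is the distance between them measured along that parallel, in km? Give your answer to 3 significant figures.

223 km

Arc length along a parallel = R cos φ · Δλ (with Δλ in radians).
= 6371 × cos 64.2° × (4.6° × π/180) = 6371 × 0.4352 × 0.08029 ≈ 223 km.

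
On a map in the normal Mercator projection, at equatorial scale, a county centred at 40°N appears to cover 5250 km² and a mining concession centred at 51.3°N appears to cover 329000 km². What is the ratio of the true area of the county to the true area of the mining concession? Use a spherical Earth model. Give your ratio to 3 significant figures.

Since Mercator area scale is 1/cos²φ, the true area equals the apparent area multiplied by cos²φ.
True area of county: 5250 × cos²(40°) = 5250 × 0.5868 = 3081 km².
True area of mining concession: 329000 × cos²(51.3°) = 329000 × 0.3909 = 128600 km².
Ratio = 3081 / 128600 ≈ 0.0240.

0.0240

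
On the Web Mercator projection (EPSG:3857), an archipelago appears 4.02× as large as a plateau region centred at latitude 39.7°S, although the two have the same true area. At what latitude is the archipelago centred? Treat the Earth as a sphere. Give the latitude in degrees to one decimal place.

67.4°

For equal true areas on Mercator, apparent areas scale as sec²φ, so the ratio is cos²φ₂ / cos²φ₁.
cos²φ₂ / cos²φ₁ = 4.02  ⇒  cos φ₁ = cos 39.7° / √4.02 = 0.7694/2.005 = 0.3837.
φ₁ = arccos(0.3837) ≈ 67.4°.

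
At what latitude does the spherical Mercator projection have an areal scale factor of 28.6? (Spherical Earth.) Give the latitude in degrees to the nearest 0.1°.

Mercator areal scale is sec²φ.
sec²φ = 28.6  ⇒  cos²φ = 0.03497  ⇒  cos φ = 0.1870.
φ = arccos(0.1870) ≈ 79.2°.

79.2°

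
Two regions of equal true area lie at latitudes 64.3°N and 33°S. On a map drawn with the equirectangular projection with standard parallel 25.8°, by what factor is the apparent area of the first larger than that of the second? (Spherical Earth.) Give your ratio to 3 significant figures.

1.93

The equidistant cylindrical projection with φ₀ = 25.8° has h = 1 (meridians true) and k = cos φ₀ / cos φ along parallels.
Areal scale at 64.3°: h·k = 1.000 × 2.076 = 2.076.
Areal scale at 33°: h·k = 1.000 × 1.074 = 1.074.
Ratio = 2.076/1.074 ≈ 1.93.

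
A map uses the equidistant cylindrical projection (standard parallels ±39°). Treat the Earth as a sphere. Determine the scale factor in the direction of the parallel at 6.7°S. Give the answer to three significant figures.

0.782

With standard parallel φ₀ = 39°, the equirectangular projection gives x = Rλ cos φ₀, y = Rφ, so h = 1 and k = cos 39° / cos φ.
k = cos 39° / cos 6.7° = 0.7771/0.9932 = 0.7825.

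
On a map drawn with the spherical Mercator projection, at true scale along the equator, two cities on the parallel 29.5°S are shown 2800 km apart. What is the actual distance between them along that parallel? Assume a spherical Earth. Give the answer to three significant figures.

2440 km

The Mercator projection is conformal; its linear scale factor is the same in every direction and equals sec φ = 1/cos φ.
Along the parallel at 29.5°, map distances are exaggerated by k = sec 29.5° = 1.149.
True distance = 2800 / 1.149 = 2800 × cos 29.5° ≈ 2440 km.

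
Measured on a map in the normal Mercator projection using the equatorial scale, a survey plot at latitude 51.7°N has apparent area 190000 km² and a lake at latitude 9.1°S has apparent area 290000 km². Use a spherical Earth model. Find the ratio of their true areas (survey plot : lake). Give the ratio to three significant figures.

On Mercator the areal scale is sec²φ, so true area = apparent × cos²φ.
True area of survey plot: 190000 × cos²(51.7°) = 190000 × 0.3841 = 72980 km².
True area of lake: 290000 × cos²(9.1°) = 290000 × 0.9750 = 282700 km².
Ratio = 72980 / 282700 ≈ 0.258.

0.258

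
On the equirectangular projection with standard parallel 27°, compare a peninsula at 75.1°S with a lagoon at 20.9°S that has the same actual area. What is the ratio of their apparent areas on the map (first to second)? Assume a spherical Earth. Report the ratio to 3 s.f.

3.63

The equidistant cylindrical projection with φ₀ = 27° has h = 1 (meridians true) and k = cos φ₀ / cos φ along parallels.
Areal scale at 75.1°: h·k = 1.000 × 3.465 = 3.465.
Areal scale at 20.9°: h·k = 1.000 × 0.9538 = 0.9538.
Ratio = 3.465/0.9538 ≈ 3.63.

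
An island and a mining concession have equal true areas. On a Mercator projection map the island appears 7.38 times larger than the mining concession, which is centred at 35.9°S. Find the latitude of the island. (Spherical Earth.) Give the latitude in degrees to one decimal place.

72.7°

For equal true areas on Mercator, apparent areas scale as sec²φ, so the ratio is cos²φ₂ / cos²φ₁.
cos²φ₂ / cos²φ₁ = 7.38  ⇒  cos φ₁ = cos 35.9° / √7.38 = 0.8100/2.717 = 0.2982.
φ₁ = arccos(0.2982) ≈ 72.7°.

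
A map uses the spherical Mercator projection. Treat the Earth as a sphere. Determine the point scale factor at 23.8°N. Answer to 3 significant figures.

1.09

For Mercator, h = k = sec φ (a conformal cylindrical projection has a single point scale, 1/cos φ).
k = 1/cos 23.8° = 1/0.9150 = 1.093.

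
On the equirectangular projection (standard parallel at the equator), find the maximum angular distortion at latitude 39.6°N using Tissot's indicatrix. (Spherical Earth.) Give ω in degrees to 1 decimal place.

Plate carrée maps x = Rλ, y = Rφ. The meridian scale is h = 1 and the parallel scale is k = 1/cos φ = sec φ.
At 39.6°: h = 1.000, k = 1.298; principal scales a = 1.298, b = 1.000.
sin(ω/2) = (a − b)/(a + b) = 0.2978/2.298 = 0.1296, so ω = 2 arcsin(0.1296) ≈ 14.9°.

14.9°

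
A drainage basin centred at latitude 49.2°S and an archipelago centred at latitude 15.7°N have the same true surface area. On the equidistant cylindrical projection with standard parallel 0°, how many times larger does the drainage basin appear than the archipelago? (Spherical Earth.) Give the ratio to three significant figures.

Plate carrée maps x = Rλ, y = Rφ. The meridian scale is h = 1 and the parallel scale is k = 1/cos φ = sec φ.
Areal scale at 49.2°: h·k = 1.000 × 1.530 = 1.530.
Areal scale at 15.7°: h·k = 1.000 × 1.039 = 1.039.
Ratio = 1.530/1.039 ≈ 1.47.

1.47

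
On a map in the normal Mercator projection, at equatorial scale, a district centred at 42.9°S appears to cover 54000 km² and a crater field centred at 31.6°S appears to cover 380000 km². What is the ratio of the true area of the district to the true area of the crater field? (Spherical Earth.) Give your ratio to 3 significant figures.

On Mercator the areal scale is sec²φ, so true area = apparent × cos²φ.
True area of district: 54000 × cos²(42.9°) = 54000 × 0.5366 = 28980 km².
True area of crater field: 380000 × cos²(31.6°) = 380000 × 0.7254 = 275700 km².
Ratio = 28980 / 275700 ≈ 0.105.

0.105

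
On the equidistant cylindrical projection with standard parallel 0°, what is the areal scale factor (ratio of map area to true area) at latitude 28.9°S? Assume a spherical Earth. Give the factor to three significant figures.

1.14

Plate carrée maps x = Rλ, y = Rφ. The meridian scale is h = 1 and the parallel scale is k = 1/cos φ = sec φ.
Areal scale = h·k = 1 × sec φ; at 28.9°, h = 1.000, k = 1.142, so h·k = 1.142.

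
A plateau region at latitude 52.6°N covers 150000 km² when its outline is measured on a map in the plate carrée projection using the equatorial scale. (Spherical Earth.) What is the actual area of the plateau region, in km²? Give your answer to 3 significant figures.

91100 km²

For the equirectangular projection with φ₀ = 0 (plate carrée), h = 1 along meridians and k = sec φ along parallels.
Areal scale = h·k = 1 × sec φ; at 52.6°, h = 1.000, k = 1.646, so h·k = 1.646.
True area = apparent / (areal scale) = 150000 / 1.646 ≈ 91100 km².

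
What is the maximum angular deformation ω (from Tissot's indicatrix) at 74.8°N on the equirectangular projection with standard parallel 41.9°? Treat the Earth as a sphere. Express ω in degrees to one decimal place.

57.2°

With standard parallel φ₀ = 41.9°, the equirectangular projection gives x = Rλ cos φ₀, y = Rφ, so h = 1 and k = cos 41.9° / cos φ.
At 74.8°: h = 1.000, k = 2.839; principal scales a = 2.839, b = 1.000.
sin(ω/2) = (a − b)/(a + b) = 1.839/3.839 = 0.4790, so ω = 2 arcsin(0.4790) ≈ 57.2°.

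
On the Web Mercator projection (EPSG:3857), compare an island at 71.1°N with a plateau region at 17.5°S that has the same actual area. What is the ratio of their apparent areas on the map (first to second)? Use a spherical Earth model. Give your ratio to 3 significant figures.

8.67

Mercator areal scale is sec²φ.
At 71.1°: sec²(71.1°) = 1/0.3239² = 9.531.
At 17.5°: sec²(17.5°) = 1/0.9537² = 1.099.
Ratio = 9.531/1.099 = cos²(17.5°)/cos²(71.1°) ≈ 8.67.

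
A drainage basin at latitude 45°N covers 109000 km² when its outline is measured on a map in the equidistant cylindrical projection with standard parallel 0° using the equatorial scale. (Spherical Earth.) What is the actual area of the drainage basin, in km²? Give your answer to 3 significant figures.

In the plate carrée (x = Rλ, y = Rφ), meridians are true-scale (h = 1) and parallels are stretched by k = sec φ.
Areal scale = h·k = 1 × sec φ; at 45°, h = 1.000, k = 1.414, so h·k = 1.414.
True area = apparent / (areal scale) = 109000 / 1.414 ≈ 77100 km².

77100 km²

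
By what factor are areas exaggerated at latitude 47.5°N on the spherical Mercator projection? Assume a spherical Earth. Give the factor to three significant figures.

For Mercator, h = k = sec φ (a conformal cylindrical projection has a single point scale, 1/cos φ).
Areal scale = k² = sec²φ = 1/cos²(47.5°) = 1/0.6756² = 2.191.

2.19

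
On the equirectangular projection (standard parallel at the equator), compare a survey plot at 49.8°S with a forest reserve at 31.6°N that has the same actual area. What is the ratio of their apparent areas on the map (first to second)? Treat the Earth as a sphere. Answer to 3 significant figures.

1.32

For the equirectangular projection with φ₀ = 0 (plate carrée), h = 1 along meridians and k = sec φ along parallels.
Areal scale at 49.8°: h·k = 1.000 × 1.549 = 1.549.
Areal scale at 31.6°: h·k = 1.000 × 1.174 = 1.174.
Ratio = 1.549/1.174 ≈ 1.32.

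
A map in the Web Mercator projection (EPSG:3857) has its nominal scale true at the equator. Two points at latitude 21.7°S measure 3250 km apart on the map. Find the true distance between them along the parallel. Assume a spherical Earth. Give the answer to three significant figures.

Mercator is conformal, so the point scale is isotropic: h = k = sec φ = 1/cos φ.
Along the parallel at 21.7°, map distances are exaggerated by k = sec 21.7° = 1.076.
True distance = 3250 / 1.076 = 3250 × cos 21.7° ≈ 3020 km.

3020 km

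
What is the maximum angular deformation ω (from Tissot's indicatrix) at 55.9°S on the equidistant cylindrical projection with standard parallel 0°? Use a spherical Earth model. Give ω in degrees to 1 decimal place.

32.7°

In the plate carrée (x = Rλ, y = Rφ), meridians are true-scale (h = 1) and parallels are stretched by k = sec φ.
At 55.9°: h = 1.000, k = 1.784; principal scales a = 1.784, b = 1.000.
sin(ω/2) = (a − b)/(a + b) = 0.7837/2.784 = 0.2815, so ω = 2 arcsin(0.2815) ≈ 32.7°.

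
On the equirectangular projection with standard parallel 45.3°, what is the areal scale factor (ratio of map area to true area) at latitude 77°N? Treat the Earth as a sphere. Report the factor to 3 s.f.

3.13

With standard parallel φ₀ = 45.3°, the equirectangular projection gives x = Rλ cos φ₀, y = Rφ, so h = 1 and k = cos 45.3° / cos φ.
Areal scale = h·k = 1 × cos φ₀ / cos φ; at 77°, h = 1.000, k = 3.127, so h·k = 3.127.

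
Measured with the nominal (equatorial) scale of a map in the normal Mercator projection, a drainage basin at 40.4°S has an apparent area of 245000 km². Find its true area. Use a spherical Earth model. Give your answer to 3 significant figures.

Mercator is conformal, so the point scale is isotropic: h = k = sec φ = 1/cos φ.
Areal scale = k² = sec²φ = 1/cos²(40.4°) = 1/0.7615² = 1.724.
True area = apparent / (areal scale) = 245000 / 1.724 ≈ 142000 km².

142000 km²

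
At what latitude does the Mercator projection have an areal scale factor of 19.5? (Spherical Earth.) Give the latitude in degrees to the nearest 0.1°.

76.9°

Mercator areal scale is sec²φ.
sec²φ = 19.5  ⇒  cos²φ = 0.05128  ⇒  cos φ = 0.2265.
φ = arccos(0.2265) ≈ 76.9°.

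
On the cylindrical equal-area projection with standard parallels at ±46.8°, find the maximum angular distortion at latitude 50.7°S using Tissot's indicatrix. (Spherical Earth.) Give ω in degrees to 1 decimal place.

A cylindrical equal-area projection with standard parallel φ₀ has meridian scale h = cos φ / cos φ₀ and parallel scale k = cos φ₀ / cos φ (so areas are preserved, h·k = 1).
At 50.7°: h = 0.9253, k = 1.081; principal scales a = 1.081, b = 0.9253.
sin(ω/2) = (a − b)/(a + b) = 0.1555/2.006 = 0.07753, so ω = 2 arcsin(0.07753) ≈ 8.9°.

8.9°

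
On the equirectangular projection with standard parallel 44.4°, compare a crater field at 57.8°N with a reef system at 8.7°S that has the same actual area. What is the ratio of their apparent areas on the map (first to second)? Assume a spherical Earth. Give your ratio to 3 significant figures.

With standard parallel φ₀ = 44.4°, the equirectangular projection gives x = Rλ cos φ₀, y = Rφ, so h = 1 and k = cos 44.4° / cos φ.
Areal scale at 57.8°: h·k = 1.000 × 1.341 = 1.341.
Areal scale at 8.7°: h·k = 1.000 × 0.7228 = 0.7228.
Ratio = 1.341/0.7228 ≈ 1.86.

1.86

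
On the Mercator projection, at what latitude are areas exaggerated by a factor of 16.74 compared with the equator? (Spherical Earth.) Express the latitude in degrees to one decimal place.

75.9°

Mercator areal scale is sec²φ.
sec²φ = 16.74  ⇒  cos²φ = 0.05974  ⇒  cos φ = 0.2444.
φ = arccos(0.2444) ≈ 75.9°.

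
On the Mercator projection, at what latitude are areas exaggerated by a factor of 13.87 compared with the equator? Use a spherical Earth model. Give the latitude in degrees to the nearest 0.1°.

Mercator areal scale is sec²φ.
sec²φ = 13.87  ⇒  cos²φ = 0.07210  ⇒  cos φ = 0.2685.
φ = arccos(0.2685) ≈ 74.4°.

74.4°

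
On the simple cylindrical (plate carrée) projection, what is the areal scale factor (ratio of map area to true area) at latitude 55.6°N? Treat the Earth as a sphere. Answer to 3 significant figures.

1.77

In the plate carrée (x = Rλ, y = Rφ), meridians are true-scale (h = 1) and parallels are stretched by k = sec φ.
Areal scale = h·k = 1 × sec φ; at 55.6°, h = 1.000, k = 1.770, so h·k = 1.770.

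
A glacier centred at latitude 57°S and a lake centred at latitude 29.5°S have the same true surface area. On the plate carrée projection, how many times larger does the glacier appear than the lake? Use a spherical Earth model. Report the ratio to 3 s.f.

1.60

For the equirectangular projection with φ₀ = 0 (plate carrée), h = 1 along meridians and k = sec φ along parallels.
Areal scale at 57°: h·k = 1.000 × 1.836 = 1.836.
Areal scale at 29.5°: h·k = 1.000 × 1.149 = 1.149.
Ratio = 1.836/1.149 ≈ 1.60.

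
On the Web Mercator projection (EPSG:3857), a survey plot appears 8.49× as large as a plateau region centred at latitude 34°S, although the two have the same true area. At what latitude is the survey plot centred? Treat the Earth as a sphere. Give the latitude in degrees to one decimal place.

Mercator areal scale is sec²φ, so apparent-area ratio = sec²φ₁ / sec²φ₂ = cos²φ₂ / cos²φ₁.
cos²φ₂ / cos²φ₁ = 8.49  ⇒  cos φ₁ = cos 34° / √8.49 = 0.8290/2.914 = 0.2845.
φ₁ = arccos(0.2845) ≈ 73.5°.

73.5°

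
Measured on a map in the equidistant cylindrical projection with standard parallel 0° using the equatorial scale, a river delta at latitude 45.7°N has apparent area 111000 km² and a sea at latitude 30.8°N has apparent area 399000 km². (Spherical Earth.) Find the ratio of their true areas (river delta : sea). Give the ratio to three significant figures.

0.226

On the plate carrée, areal scale = h·k = 1 × sec φ, so true area = apparent × cos φ.
True area of river delta: 111000 × cos(45.7°) = 111000 × 0.6984 = 77520 km².
True area of sea: 399000 × cos(30.8°) = 399000 × 0.8590 = 342700 km².
Ratio = 77520 / 342700 ≈ 0.226.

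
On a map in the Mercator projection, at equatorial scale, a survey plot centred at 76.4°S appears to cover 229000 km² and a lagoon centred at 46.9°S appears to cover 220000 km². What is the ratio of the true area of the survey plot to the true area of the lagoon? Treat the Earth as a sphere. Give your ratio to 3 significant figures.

Mercator's areal exaggeration is sec²φ; hence true area = (apparent area) · cos²φ.
True area of survey plot: 229000 × cos²(76.4°) = 229000 × 0.05529 = 12660 km².
True area of lagoon: 220000 × cos²(46.9°) = 220000 × 0.4669 = 102700 km².
Ratio = 12660 / 102700 ≈ 0.123.

0.123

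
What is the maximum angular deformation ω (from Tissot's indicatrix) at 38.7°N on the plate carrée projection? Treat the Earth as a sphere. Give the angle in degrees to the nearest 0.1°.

14.2°

Plate carrée maps x = Rλ, y = Rφ. The meridian scale is h = 1 and the parallel scale is k = 1/cos φ = sec φ.
At 38.7°: h = 1.000, k = 1.281; principal scales a = 1.281, b = 1.000.
sin(ω/2) = (a − b)/(a + b) = 0.2813/2.281 = 0.1233, so ω = 2 arcsin(0.1233) ≈ 14.2°.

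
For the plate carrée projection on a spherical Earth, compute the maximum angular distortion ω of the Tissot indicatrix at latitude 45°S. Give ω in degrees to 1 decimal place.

Plate carrée maps x = Rλ, y = Rφ. The meridian scale is h = 1 and the parallel scale is k = 1/cos φ = sec φ.
At 45°: h = 1.000, k = 1.414; principal scales a = 1.414, b = 1.000.
sin(ω/2) = (a − b)/(a + b) = 0.4142/2.414 = 0.1716, so ω = 2 arcsin(0.1716) ≈ 19.8°.

19.8°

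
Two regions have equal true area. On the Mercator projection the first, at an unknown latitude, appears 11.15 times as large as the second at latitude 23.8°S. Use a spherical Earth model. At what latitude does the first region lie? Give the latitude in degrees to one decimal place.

74.1°

Mercator areal scale is sec²φ, so apparent-area ratio = sec²φ₁ / sec²φ₂ = cos²φ₂ / cos²φ₁.
cos²φ₂ / cos²φ₁ = 11.15  ⇒  cos φ₁ = cos 23.8° / √11.15 = 0.9150/3.339 = 0.2740.
φ₁ = arccos(0.2740) ≈ 74.1°.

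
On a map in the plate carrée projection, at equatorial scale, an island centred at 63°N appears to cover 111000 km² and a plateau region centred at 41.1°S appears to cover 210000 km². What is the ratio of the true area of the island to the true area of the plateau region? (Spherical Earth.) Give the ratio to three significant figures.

Plate carrée has h = 1 and k = sec φ, giving areal scale sec φ; true area = (apparent area) · cos φ.
True area of island: 111000 × cos(63°) = 111000 × 0.4540 = 50390 km².
True area of plateau region: 210000 × cos(41.1°) = 210000 × 0.7536 = 158200 km².
Ratio = 50390 / 158200 ≈ 0.318.

0.318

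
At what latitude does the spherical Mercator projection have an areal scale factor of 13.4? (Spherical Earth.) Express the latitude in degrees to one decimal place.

Mercator areal scale is sec²φ.
sec²φ = 13.4  ⇒  cos²φ = 0.07463  ⇒  cos φ = 0.2732.
φ = arccos(0.2732) ≈ 74.1°.

74.1°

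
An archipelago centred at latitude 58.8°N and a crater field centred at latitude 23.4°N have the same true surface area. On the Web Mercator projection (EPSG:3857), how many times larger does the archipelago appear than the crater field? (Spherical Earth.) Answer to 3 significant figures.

On Mercator, area is exaggerated by sec²φ = 1/cos²φ.
At 58.8°: sec²(58.8°) = 1/0.5180² = 3.726.
At 23.4°: sec²(23.4°) = 1/0.9178² = 1.187.
Ratio = 3.726/1.187 = cos²(23.4°)/cos²(58.8°) ≈ 3.14.

3.14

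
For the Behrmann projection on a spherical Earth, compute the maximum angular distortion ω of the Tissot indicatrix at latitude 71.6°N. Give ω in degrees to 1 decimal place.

99.9°

Behrmann is a cylindrical equal-area projection with standard parallels at ±30°. A cylindrical equal-area projection with standard parallel φ₀ has meridian scale h = cos φ / cos φ₀ and parallel scale k = cos φ₀ / cos φ (so areas are preserved, h·k = 1).
At 71.6°: h = 0.3645, k = 2.744; principal scales a = 2.744, b = 0.3645.
sin(ω/2) = (a − b)/(a + b) = 2.379/3.108 = 0.7655, so ω = 2 arcsin(0.7655) ≈ 99.9°.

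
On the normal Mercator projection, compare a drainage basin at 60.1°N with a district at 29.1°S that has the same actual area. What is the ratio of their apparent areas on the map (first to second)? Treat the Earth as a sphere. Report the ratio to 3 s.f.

3.07

On Mercator, area is exaggerated by sec²φ = 1/cos²φ.
At 60.1°: sec²(60.1°) = 1/0.4985² = 4.024.
At 29.1°: sec²(29.1°) = 1/0.8738² = 1.310.
Ratio = 4.024/1.310 = cos²(29.1°)/cos²(60.1°) ≈ 3.07.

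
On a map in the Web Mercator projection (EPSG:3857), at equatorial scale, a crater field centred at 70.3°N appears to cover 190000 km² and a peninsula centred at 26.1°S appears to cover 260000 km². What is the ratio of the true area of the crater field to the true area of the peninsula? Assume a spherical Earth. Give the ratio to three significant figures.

0.103

Mercator's areal exaggeration is sec²φ; hence true area = (apparent area) · cos²φ.
True area of crater field: 190000 × cos²(70.3°) = 190000 × 0.1136 = 21590 km².
True area of peninsula: 260000 × cos²(26.1°) = 260000 × 0.8065 = 209700 km².
Ratio = 21590 / 209700 ≈ 0.103.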